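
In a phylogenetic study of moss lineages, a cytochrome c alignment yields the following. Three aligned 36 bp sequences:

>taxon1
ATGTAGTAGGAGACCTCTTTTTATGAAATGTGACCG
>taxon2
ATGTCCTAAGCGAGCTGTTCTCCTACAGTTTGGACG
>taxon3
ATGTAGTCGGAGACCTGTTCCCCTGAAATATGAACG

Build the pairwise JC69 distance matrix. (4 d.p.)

d(taxon1,taxon2) = 0.6082, d(taxon1,taxon3) = 0.2635, d(taxon2,taxon3) = 0.4408

taxon1–taxon2: 15/36 sites differ → p ≈ 0.416667, d = −0.75 ln(1 − 0.555556) = 0.608198 ≈ 0.6082.
taxon1–taxon3: 8/36 sites differ → p ≈ 0.222222, d = −0.75 ln(1 − 0.296296) = 0.263548 ≈ 0.2635.
taxon2–taxon3: 12/36 sites differ → p ≈ 0.333333, d = −0.75 ln(1 − 0.444444) = 0.440839 ≈ 0.4408.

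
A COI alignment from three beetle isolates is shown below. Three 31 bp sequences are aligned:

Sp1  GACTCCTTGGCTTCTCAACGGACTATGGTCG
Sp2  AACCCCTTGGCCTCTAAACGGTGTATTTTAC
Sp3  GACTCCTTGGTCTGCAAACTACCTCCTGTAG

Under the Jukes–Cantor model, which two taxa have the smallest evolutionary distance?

Sp1–Sp2: 10/31 differ, p = 0.323, d = 0.422.
Sp1–Sp3: 12/31 differ, p = 0.387, d = 0.544.
Sp2–Sp3: 13/31 differ, p = 0.419, d = 0.614.
The smallest distance is between Sp1 and Sp2.

Sp1 and Sp2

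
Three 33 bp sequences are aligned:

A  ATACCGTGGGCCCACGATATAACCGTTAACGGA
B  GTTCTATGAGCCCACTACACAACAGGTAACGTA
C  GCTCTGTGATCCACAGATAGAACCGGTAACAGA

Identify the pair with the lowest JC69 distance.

A–B: 11/33 differ, p = 0.333, d = 0.441.
A–C: 12/33 differ, p = 0.364, d = 0.497.
B–C: 12/33 differ, p = 0.364, d = 0.497.
The smallest distance is between A and B.

A and B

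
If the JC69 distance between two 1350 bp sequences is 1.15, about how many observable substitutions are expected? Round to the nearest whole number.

Invert JC69: p = (3/4)(1 − e^(−4d/3)) = 0.75 × (1 − e^(-1.533333)) = 0.75 × (1 − 0.215815) = 0.588139.
Expected differing sites = pL ≈ 0.588139 × 1350 = 793.98765 ≈ 794.

794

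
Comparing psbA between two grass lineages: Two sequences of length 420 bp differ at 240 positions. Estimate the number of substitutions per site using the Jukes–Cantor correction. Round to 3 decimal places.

1.076

p = 240/420 ≈ 0.571429.
d = −(3/4) ln(1 − 4p/3) = −0.75 ln(1 − 0.761905) = −0.75 ln(0.238095)
  = −0.75 × (-1.435086) = 1.076315 substitutions/site.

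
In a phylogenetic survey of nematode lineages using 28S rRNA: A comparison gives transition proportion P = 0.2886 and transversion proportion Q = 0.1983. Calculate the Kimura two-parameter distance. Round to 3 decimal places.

Under the Kimura two-parameter model, d = −½ ln(1 − 2P − Q) − ¼ ln(1 − 2Q).
1 − 2P − Q = 0.2245, giving −½ ln(0.2245) = 0.746940.
1 − 2Q = 0.6034, giving −¼ ln(0.6034) = 0.126294.
d = 0.746940 + 0.126294 = 0.873234.

0.873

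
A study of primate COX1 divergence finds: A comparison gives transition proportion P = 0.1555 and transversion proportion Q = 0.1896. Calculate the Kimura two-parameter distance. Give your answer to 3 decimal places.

Under the Kimura two-parameter model, d = −½ ln(1 − 2P − Q) − ¼ ln(1 − 2Q).
1 − 2P − Q = 0.4994, giving −½ ln(0.4994) = 0.347174.
1 − 2Q = 0.6208, giving −¼ ln(0.6208) = 0.119187.
d = 0.347174 + 0.119187 = 0.466361.

0.466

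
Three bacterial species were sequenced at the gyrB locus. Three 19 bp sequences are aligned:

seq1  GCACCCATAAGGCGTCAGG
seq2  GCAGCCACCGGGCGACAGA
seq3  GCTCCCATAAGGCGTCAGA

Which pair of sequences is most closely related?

seq1–seq2: 6/19 differ, p = 0.316, d = 0.410.
seq1–seq3: 2/19 differ, p = 0.105, d = 0.113.
seq2–seq3: 6/19 differ, p = 0.316, d = 0.410.
The smallest distance is between seq1 and seq3.

seq1 and seq3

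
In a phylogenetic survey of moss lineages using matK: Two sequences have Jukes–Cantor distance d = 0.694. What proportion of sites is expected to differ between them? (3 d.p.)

0.453

p = (3/4)(1 − e^(−4d/3)) = 0.75 × (1 − e^(-0.925333)) = 0.75 × (1 − 0.396399) = 0.452701.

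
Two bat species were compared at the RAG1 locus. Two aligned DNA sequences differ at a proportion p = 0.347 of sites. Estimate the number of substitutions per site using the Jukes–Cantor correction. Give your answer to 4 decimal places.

0.4659

d = −(3/4) ln(1 − 4p/3) = −0.75 ln(1 − 0.462667) = −0.75 ln(0.537333)
  = −0.75 × (-0.621137) = 0.465853 substitutions/site.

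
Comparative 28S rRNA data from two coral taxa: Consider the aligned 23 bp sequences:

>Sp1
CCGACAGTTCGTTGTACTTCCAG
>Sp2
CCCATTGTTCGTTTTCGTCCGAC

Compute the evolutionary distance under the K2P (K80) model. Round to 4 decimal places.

0.5599

Of 23 sites, 2 differences are transitions and 7 are transversions, so P = 2/23 ≈ 0.086957 and Q = 7/23 ≈ 0.304348.
Under the Kimura two-parameter model, d = −½ ln(1 − 2P − Q) − ¼ ln(1 − 2Q).
1 − 2P − Q = 0.521738, giving −½ ln(0.521738) = 0.325295.
1 − 2Q = 0.391304, giving −¼ ln(0.391304) = 0.234568.
d = 0.325295 + 0.234568 = 0.559863.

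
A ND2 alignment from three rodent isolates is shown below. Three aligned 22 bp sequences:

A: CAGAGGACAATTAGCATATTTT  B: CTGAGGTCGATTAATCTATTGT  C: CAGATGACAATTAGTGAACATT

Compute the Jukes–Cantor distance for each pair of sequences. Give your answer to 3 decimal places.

A–B: 7/22 sites differ → p ≈ 0.318182, d = −0.75 ln(1 − 0.424243) = 0.414052 ≈ 0.414.
A–C: 6/22 sites differ → p ≈ 0.272727, d = −0.75 ln(1 − 0.363636) = 0.338988 ≈ 0.339.
B–C: 10/22 sites differ → p ≈ 0.454545, d = −0.75 ln(1 − 0.60606) = 0.698667 ≈ 0.699.

d(A,B) = 0.414, d(A,C) = 0.339, d(B,C) = 0.699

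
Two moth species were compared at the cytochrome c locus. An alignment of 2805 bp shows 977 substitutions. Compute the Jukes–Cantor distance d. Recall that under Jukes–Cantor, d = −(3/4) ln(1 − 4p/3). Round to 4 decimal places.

p = 977/2805 ≈ 0.348307.
d = −(3/4) ln(1 − 4p/3) = −0.75 ln(1 − 0.464409) = −0.75 ln(0.535591)
  = −0.75 × (-0.624384) = 0.468288 substitutions/site.

0.4683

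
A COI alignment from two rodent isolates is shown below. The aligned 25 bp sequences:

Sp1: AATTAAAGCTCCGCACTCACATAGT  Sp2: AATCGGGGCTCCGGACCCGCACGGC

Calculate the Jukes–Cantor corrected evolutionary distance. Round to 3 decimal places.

0.572

The sequences differ at 10 of 25 sites (4, 5, 6, 7, 14, 17, 19, 22, 23, 25), so p = 10/25 = 0.4.
d = −(3/4) ln(1 − 4p/3) = −0.75 ln(1 − 0.533333) = −0.75 ln(0.466667)
  = −0.75 × (-0.762139) = 0.571604 substitutions/site.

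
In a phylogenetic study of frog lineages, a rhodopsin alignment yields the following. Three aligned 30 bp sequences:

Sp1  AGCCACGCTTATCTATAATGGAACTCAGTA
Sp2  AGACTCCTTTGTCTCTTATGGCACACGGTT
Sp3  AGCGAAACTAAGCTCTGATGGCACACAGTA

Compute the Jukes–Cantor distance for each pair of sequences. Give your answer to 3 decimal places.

d(Sp1,Sp2) = 0.503, d(Sp1,Sp3) = 0.383, d(Sp2,Sp3) = 0.572

Sp1–Sp2: 11/30 sites differ → p ≈ 0.366667, d = −0.75 ln(1 − 0.488889) = 0.503376 ≈ 0.503.
Sp1–Sp3: 9/30 sites differ → p = 0.3, d = −0.75 ln(1 − 0.4) = 0.383119 ≈ 0.383.
Sp2–Sp3: 12/30 sites differ → p = 0.4, d = −0.75 ln(1 − 0.533333) = 0.571605 ≈ 0.572.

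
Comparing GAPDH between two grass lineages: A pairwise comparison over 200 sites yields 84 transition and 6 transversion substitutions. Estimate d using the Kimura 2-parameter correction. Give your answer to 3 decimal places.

P = 84/200 = 0.42 and Q = 6/200 = 0.03.
Under the Kimura two-parameter model, d = −½ ln(1 − 2P − Q) − ¼ ln(1 − 2Q).
1 − 2P − Q = 0.13, giving −½ ln(0.13) = 1.020110.
1 − 2Q = 0.94, giving −¼ ln(0.94) = 0.015469.
d = 1.020110 + 0.015469 = 1.035579.

1.036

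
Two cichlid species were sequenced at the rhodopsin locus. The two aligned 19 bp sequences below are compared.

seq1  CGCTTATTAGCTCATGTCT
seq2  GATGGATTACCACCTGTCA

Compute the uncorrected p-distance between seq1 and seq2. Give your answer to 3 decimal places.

The sequences differ at 9 of 19 positions (sites 1, 2, 3, 4, 5, 10, 12, 14, 19).
p = 9/19 = 0.473684… ≈ 0.474 (to 3 d.p.).

0.474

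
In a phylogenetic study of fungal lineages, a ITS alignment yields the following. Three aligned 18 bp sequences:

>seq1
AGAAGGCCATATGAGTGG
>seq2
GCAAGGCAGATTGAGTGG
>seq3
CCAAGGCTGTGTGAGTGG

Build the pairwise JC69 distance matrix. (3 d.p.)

d(seq1,seq2) = 0.441, d(seq1,seq3) = 0.347, d(seq2,seq3) = 0.264

seq1–seq2: 6/18 sites differ → p ≈ 0.333333, d = −0.75 ln(1 − 0.444444) = 0.440839 ≈ 0.441.
seq1–seq3: 5/18 sites differ → p ≈ 0.277778, d = −0.75 ln(1 − 0.370371) = 0.346968 ≈ 0.347.
seq2–seq3: 4/18 sites differ → p ≈ 0.222222, d = −0.75 ln(1 − 0.296296) = 0.263548 ≈ 0.264.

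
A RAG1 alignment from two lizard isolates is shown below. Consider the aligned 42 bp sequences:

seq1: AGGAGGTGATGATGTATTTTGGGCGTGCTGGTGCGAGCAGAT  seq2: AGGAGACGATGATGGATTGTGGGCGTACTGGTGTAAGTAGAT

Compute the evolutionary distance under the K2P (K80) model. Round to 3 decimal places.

Of 42 sites, 6 differences are transitions and 2 are transversions, so P = 6/42 ≈ 0.142857 and Q = 2/42 ≈ 0.047619.
Under the Kimura two-parameter model, d = −½ ln(1 − 2P − Q) − ¼ ln(1 − 2Q).
1 − 2P − Q = 0.666667, giving −½ ln(0.666667) = 0.202732.
1 − 2Q = 0.904762, giving −¼ ln(0.904762) = 0.025021.
d = 0.202732 + 0.025021 = 0.227753.

0.228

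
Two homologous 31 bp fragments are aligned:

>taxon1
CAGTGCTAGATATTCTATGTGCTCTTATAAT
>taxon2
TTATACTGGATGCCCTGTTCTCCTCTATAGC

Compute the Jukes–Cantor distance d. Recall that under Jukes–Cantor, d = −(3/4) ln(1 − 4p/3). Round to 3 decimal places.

The sequences differ at 17 of 31 sites, so p = 17/31 ≈ 0.548387.
d = −(3/4) ln(1 − 4p/3) = −0.75 ln(1 − 0.731183) = −0.75 ln(0.268817)
  = −0.75 × (-1.313724) = 0.985293 substitutions/site.

0.985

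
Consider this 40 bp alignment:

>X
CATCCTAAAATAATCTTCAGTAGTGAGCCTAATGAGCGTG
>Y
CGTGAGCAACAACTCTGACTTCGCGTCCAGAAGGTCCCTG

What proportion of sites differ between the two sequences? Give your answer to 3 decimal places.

The sequences differ at 22 of 40 positions.
p = 22/40 = 0.550.

0.550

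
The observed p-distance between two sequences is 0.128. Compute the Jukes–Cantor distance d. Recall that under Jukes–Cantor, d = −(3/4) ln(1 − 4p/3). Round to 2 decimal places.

0.14

d = −(3/4) ln(1 − 4p/3) = −0.75 ln(1 − 0.170667) = −0.75 ln(0.829333)
  = −0.75 × (-0.187134) = 0.140351 substitutions/site.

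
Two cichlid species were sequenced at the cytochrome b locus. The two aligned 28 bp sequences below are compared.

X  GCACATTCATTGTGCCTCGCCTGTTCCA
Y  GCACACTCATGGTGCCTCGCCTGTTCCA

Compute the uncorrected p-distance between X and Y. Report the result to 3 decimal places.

0.071

The sequences differ at 2 of 28 positions (sites 6, 11).
p = 2/28 = 0.071428… ≈ 0.071 (to 3 d.p.).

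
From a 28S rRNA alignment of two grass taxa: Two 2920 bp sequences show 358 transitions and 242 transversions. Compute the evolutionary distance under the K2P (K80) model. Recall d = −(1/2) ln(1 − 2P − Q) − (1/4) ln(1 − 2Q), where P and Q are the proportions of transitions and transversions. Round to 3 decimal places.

0.244

P = 358/2920 ≈ 0.122603 and Q = 242/2920 ≈ 0.082877.
Under the Kimura two-parameter model, d = −½ ln(1 − 2P − Q) − ¼ ln(1 − 2Q).
1 − 2P − Q = 0.671917, giving −½ ln(0.671917) = 0.198810.
1 − 2Q = 0.834246, giving −¼ ln(0.834246) = 0.045307.
d = 0.198810 + 0.045307 = 0.244117.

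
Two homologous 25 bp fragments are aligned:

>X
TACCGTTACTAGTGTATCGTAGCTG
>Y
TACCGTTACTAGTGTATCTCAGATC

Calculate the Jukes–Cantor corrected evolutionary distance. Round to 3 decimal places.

0.180

The sequences differ at 4 of 25 sites (19, 20, 23, 25), so p = 4/25 = 0.16.
d = −(3/4) ln(1 − 4p/3) = −0.75 ln(1 − 0.213333) = −0.75 ln(0.786667)
  = −0.75 × (-0.239950) = 0.179963 substitutions/site.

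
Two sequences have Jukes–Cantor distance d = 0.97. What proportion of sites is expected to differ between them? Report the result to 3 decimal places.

0.544

p = (3/4)(1 − e^(−4d/3)) = 0.75 × (1 − e^(-1.293333)) = 0.75 × (1 − 0.274355) = 0.544234.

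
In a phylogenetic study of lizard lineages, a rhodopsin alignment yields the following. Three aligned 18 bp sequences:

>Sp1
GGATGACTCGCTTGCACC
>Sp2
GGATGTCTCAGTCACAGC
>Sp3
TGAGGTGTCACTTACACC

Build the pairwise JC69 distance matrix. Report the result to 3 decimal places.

Sp1–Sp2: 6/18 sites differ → p ≈ 0.333333, d = −0.75 ln(1 − 0.444444) = 0.440839 ≈ 0.441.
Sp1–Sp3: 6/18 sites differ → p ≈ 0.333333, d = −0.75 ln(1 − 0.444444) = 0.440839 ≈ 0.441.
Sp2–Sp3: 6/18 sites differ → p ≈ 0.333333, d = −0.75 ln(1 − 0.444444) = 0.440839 ≈ 0.441.

d(Sp1,Sp2) = 0.441, d(Sp1,Sp3) = 0.441, d(Sp2,Sp3) = 0.441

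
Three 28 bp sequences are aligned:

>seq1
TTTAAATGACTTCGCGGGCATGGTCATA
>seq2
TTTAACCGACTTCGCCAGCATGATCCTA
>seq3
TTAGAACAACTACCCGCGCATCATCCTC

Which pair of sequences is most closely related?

seq1–seq2: 6/28 differ, p = 0.214, d = 0.252.
seq1–seq3: 11/28 differ, p = 0.393, d = 0.556.
seq2–seq3: 10/28 differ, p = 0.357, d = 0.485.
The smallest distance is between seq1 and seq2.

seq1 and seq2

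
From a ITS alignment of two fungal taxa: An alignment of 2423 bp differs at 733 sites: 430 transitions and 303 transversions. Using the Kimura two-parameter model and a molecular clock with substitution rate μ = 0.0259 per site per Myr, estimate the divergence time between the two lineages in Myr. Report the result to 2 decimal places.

7.70

P = 430/2423 ≈ 0.177466 and Q = 303/2423 ≈ 0.125052.
Under the Kimura two-parameter model, d = −½ ln(1 − 2P − Q) − ¼ ln(1 − 2Q).
1 − 2P − Q = 0.520016, giving −½ ln(0.520016) = 0.326948.
1 − 2Q = 0.749896, giving −¼ ln(0.749896) = 0.071955.
d = 0.326948 + 0.071955 = 0.398903.
Under a molecular clock d = 2μt, so t = d/(2μ) = 0.398903 / (2 × 0.0259) = 7.70 Myr.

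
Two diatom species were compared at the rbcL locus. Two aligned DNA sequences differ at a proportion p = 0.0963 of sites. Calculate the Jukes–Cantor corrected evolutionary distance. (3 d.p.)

0.103

d = −(3/4) ln(1 − 4p/3) = −0.75 ln(1 − 0.1284) = −0.75 ln(0.8716)
  = −0.75 × (-0.137425) = 0.103069 substitutions/site.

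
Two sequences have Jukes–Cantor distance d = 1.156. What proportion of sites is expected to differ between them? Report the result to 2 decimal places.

0.59

p = (3/4)(1 − e^(−4d/3)) = 0.75 × (1 − e^(-1.541333)) = 0.75 × (1 − 0.214096) = 0.589428.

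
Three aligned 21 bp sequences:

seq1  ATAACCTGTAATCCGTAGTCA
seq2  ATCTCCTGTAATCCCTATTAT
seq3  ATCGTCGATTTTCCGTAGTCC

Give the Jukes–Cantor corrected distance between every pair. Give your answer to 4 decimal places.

seq1–seq2: 6/21 sites differ → p ≈ 0.285714, d = −0.75 ln(1 − 0.380952) = 0.359679 ≈ 0.3597.
seq1–seq3: 8/21 sites differ → p ≈ 0.380952, d = −0.75 ln(1 − 0.507936) = 0.531860 ≈ 0.5319.
seq2–seq3: 10/21 sites differ → p ≈ 0.47619, d = −0.75 ln(1 − 0.63492) = 0.755729 ≈ 0.7557.

d(seq1,seq2) = 0.3597, d(seq1,seq3) = 0.5319, d(seq2,seq3) = 0.7557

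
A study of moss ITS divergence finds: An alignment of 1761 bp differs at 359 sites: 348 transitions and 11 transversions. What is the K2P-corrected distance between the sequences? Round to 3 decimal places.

P = 348/1761 ≈ 0.197615 and Q = 11/1761 ≈ 0.006246.
Under the Kimura two-parameter model, d = −½ ln(1 − 2P − Q) − ¼ ln(1 − 2Q).
1 − 2P − Q = 0.598524, giving −½ ln(0.598524) = 0.256644.
1 − 2Q = 0.987508, giving −¼ ln(0.987508) = 0.003143.
d = 0.256644 + 0.003143 = 0.259787.

0.260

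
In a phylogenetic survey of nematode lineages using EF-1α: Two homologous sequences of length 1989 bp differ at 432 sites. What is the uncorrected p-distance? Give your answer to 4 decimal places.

p = 432/1989 = 0.217194… ≈ 0.2172 (to 4 d.p.).

0.2172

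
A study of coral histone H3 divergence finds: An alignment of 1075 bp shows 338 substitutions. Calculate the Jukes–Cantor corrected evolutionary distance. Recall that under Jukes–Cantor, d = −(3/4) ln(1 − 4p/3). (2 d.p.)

p = 338/1075 ≈ 0.314419.
d = −(3/4) ln(1 − 4p/3) = −0.75 ln(1 − 0.419225) = −0.75 ln(0.580775)
  = −0.75 × (-0.543392) = 0.407544 substitutions/site.

0.41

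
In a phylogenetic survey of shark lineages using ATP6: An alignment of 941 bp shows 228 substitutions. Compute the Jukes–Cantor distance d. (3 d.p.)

0.293

p = 228/941 ≈ 0.242295.
d = −(3/4) ln(1 − 4p/3) = −0.75 ln(1 − 0.32306) = −0.75 ln(0.67694)
  = −0.75 × (-0.390173) = 0.292630 substitutions/site.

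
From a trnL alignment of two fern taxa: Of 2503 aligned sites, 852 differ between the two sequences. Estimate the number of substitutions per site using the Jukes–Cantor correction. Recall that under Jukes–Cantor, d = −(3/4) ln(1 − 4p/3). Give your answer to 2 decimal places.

p = 852/2503 ≈ 0.340392.
d = −(3/4) ln(1 − 4p/3) = −0.75 ln(1 − 0.453856) = −0.75 ln(0.546144)
  = −0.75 × (-0.604873) = 0.453655 substitutions/site.

0.45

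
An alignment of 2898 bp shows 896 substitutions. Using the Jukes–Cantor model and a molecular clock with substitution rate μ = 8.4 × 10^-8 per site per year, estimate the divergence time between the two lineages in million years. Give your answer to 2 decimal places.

2.37

p = 896/2898 ≈ 0.309179.
d = −(3/4) ln(1 − 4p/3) = −0.75 ln(1 − 0.412239) = −0.75 ln(0.587761)
  = −0.75 × (-0.531435) = 0.398576 substitutions/site.
Under a molecular clock d = 2μt, so t = d/(2μ) = 0.398576 / (2 × 8.4 × 10^-8) = 2.37 million years.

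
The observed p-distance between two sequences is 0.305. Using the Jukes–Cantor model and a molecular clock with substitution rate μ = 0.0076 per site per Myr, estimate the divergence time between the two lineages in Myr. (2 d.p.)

25.76

d = −(3/4) ln(1 − 4p/3) = −0.75 ln(1 − 0.406667) = −0.75 ln(0.593333)
  = −0.75 × (-0.521999) = 0.391499 substitutions/site.
Under a molecular clock d = 2μt, so t = d/(2μ) = 0.391499 / (2 × 0.0076) = 25.76 Myr.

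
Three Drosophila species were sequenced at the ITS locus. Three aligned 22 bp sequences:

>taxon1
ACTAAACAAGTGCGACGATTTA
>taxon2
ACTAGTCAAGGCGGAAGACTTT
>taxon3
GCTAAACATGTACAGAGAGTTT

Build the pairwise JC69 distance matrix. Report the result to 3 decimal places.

d(taxon1,taxon2) = 0.497, d(taxon1,taxon3) = 0.497, d(taxon2,taxon3) = 0.699

taxon1–taxon2: 8/22 sites differ → p ≈ 0.363636, d = −0.75 ln(1 − 0.484848) = 0.497470 ≈ 0.497.
taxon1–taxon3: 8/22 sites differ → p ≈ 0.363636, d = −0.75 ln(1 − 0.484848) = 0.497470 ≈ 0.497.
taxon2–taxon3: 10/22 sites differ → p ≈ 0.454545, d = −0.75 ln(1 − 0.60606) = 0.698667 ≈ 0.699.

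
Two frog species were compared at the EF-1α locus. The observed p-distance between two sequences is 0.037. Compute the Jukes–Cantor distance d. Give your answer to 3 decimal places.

0.038

d = −(3/4) ln(1 − 4p/3) = −0.75 ln(1 − 0.049333) = −0.75 ln(0.950667)
  = −0.75 × (-0.050591) = 0.037943 substitutions/site.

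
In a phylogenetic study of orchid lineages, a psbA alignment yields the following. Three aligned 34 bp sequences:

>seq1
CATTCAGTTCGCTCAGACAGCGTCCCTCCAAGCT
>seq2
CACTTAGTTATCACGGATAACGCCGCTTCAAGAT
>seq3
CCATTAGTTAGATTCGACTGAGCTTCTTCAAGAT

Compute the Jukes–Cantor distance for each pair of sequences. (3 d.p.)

d(seq1,seq2) = 0.477, d(seq1,seq3) = 0.597, d(seq2,seq3) = 0.535

seq1–seq2: 12/34 sites differ → p ≈ 0.352941, d = −0.75 ln(1 − 0.470588) = 0.476991 ≈ 0.477.
seq1–seq3: 14/34 sites differ → p ≈ 0.411765, d = −0.75 ln(1 − 0.54902) = 0.597249 ≈ 0.597.
seq2–seq3: 13/34 sites differ → p ≈ 0.382353, d = −0.75 ln(1 − 0.509804) = 0.534712 ≈ 0.535.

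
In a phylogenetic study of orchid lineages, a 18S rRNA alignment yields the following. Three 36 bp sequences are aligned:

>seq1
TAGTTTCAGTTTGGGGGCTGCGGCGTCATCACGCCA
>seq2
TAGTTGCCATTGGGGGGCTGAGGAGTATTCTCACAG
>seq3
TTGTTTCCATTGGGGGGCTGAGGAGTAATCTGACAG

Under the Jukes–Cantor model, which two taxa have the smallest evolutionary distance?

seq1–seq2: 12/36 differ, p = 0.333, d = 0.441.
seq1–seq3: 12/36 differ, p = 0.333, d = 0.441.
seq2–seq3: 4/36 differ, p = 0.111, d = 0.120.
The smallest distance is between seq2 and seq3.

seq2 and seq3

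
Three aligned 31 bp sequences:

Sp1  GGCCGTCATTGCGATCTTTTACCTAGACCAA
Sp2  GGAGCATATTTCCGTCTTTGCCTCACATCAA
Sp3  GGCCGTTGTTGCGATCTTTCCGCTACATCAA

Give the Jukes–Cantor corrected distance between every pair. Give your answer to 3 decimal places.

Sp1–Sp2: 14/31 sites differ → p ≈ 0.451613, d = −0.75 ln(1 − 0.602151) = 0.691262 ≈ 0.691.
Sp1–Sp3: 7/31 sites differ → p ≈ 0.225806, d = −0.75 ln(1 − 0.301075) = 0.268659 ≈ 0.269.
Sp2–Sp3: 12/31 sites differ → p ≈ 0.387097, d = −0.75 ln(1 − 0.516129) = 0.544453 ≈ 0.544.

d(Sp1,Sp2) = 0.691, d(Sp1,Sp3) = 0.269, d(Sp2,Sp3) = 0.544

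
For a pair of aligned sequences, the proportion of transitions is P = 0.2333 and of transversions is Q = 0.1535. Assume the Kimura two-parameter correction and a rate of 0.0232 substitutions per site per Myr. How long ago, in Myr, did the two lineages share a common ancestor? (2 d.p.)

12.41

Under the Kimura two-parameter model, d = −½ ln(1 − 2P − Q) − ¼ ln(1 − 2Q).
1 − 2P − Q = 0.3799, giving −½ ln(0.3799) = 0.483924.
1 − 2Q = 0.693, giving −¼ ln(0.693) = 0.091681.
d = 0.483924 + 0.091681 = 0.575605.
Under a molecular clock d = 2μt, so t = d/(2μ) = 0.575605 / (2 × 0.0232) = 12.41 Myr.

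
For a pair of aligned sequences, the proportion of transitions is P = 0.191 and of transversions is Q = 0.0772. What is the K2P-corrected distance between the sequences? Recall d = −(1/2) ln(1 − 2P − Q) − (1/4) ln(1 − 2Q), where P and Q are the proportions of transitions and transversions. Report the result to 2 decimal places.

0.35

Under the Kimura two-parameter model, d = −½ ln(1 − 2P − Q) − ¼ ln(1 − 2Q).
1 − 2P − Q = 0.5408, giving −½ ln(0.5408) = 0.307353.
1 − 2Q = 0.8456, giving −¼ ln(0.8456) = 0.041927.
d = 0.307353 + 0.041927 = 0.349280.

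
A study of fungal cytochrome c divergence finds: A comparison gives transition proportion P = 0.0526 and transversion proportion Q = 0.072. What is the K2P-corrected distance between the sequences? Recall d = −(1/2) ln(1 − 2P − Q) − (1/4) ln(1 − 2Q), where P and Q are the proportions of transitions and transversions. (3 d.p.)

Under the Kimura two-parameter model, d = −½ ln(1 − 2P − Q) − ¼ ln(1 − 2Q).
1 − 2P − Q = 0.8228, giving −½ ln(0.8228) = 0.097521.
1 − 2Q = 0.856, giving −¼ ln(0.856) = 0.038871.
d = 0.097521 + 0.038871 = 0.136392.

0.136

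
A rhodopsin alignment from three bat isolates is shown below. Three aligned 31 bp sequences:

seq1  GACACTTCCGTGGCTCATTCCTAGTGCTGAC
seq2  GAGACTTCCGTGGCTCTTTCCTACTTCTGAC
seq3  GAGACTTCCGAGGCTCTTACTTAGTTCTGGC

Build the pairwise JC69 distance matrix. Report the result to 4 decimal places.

d(seq1,seq2) = 0.1416, d(seq1,seq3) = 0.2687, d(seq2,seq3) = 0.1816

seq1–seq2: 4/31 sites differ → p ≈ 0.129032, d = −0.75 ln(1 − 0.172043) = 0.141596 ≈ 0.1416.
seq1–seq3: 7/31 sites differ → p ≈ 0.225806, d = −0.75 ln(1 − 0.301075) = 0.268659 ≈ 0.2687.
seq2–seq3: 5/31 sites differ → p ≈ 0.16129, d = −0.75 ln(1 − 0.215053) = 0.181604 ≈ 0.1816.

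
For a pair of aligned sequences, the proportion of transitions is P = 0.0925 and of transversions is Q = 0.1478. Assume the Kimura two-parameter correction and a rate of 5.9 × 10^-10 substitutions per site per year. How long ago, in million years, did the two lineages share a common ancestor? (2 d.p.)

245.71

Under the Kimura two-parameter model, d = −½ ln(1 − 2P − Q) − ¼ ln(1 − 2Q).
1 − 2P − Q = 0.6672, giving −½ ln(0.6672) = 0.202333.
1 − 2Q = 0.7044, giving −¼ ln(0.7044) = 0.087602.
d = 0.202333 + 0.087602 = 0.289935.
Under a molecular clock d = 2μt, so t = d/(2μ) = 0.289935 / (2 × 5.9 × 10^-10) = 245.71 million years.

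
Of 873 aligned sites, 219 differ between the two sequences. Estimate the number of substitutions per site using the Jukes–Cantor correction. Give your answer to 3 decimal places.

0.305

p = 219/873 ≈ 0.250859.
d = −(3/4) ln(1 − 4p/3) = −0.75 ln(1 − 0.334479) = −0.75 ln(0.665521)
  = −0.75 × (-0.407185) = 0.305389 substitutions/site.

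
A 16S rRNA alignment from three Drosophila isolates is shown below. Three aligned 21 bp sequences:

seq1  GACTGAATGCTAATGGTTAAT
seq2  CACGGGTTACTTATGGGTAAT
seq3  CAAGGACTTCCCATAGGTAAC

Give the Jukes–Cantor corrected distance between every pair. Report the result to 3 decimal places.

seq1–seq2: 7/21 sites differ → p ≈ 0.333333, d = −0.75 ln(1 − 0.444444) = 0.440839 ≈ 0.441.
seq1–seq3: 10/21 sites differ → p ≈ 0.47619, d = −0.75 ln(1 − 0.63492) = 0.755729 ≈ 0.756.
seq2–seq3: 8/21 sites differ → p ≈ 0.380952, d = −0.75 ln(1 − 0.507936) = 0.531860 ≈ 0.532.

d(seq1,seq2) = 0.441, d(seq1,seq3) = 0.756, d(seq2,seq3) = 0.532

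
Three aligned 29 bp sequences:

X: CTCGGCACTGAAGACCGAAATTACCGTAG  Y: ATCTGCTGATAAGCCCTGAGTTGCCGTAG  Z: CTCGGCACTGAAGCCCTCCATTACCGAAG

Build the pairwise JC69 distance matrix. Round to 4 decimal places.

X–Y: 11/29 sites differ → p ≈ 0.37931, d = −0.75 ln(1 − 0.505747) = 0.528531 ≈ 0.5285.
X–Z: 5/29 sites differ → p ≈ 0.172414, d = −0.75 ln(1 − 0.229885) = 0.195912 ≈ 0.1959.
Y–Z: 11/29 sites differ → p ≈ 0.37931, d = −0.75 ln(1 − 0.505747) = 0.528531 ≈ 0.5285.

d(X,Y) = 0.5285, d(X,Z) = 0.1959, d(Y,Z) = 0.5285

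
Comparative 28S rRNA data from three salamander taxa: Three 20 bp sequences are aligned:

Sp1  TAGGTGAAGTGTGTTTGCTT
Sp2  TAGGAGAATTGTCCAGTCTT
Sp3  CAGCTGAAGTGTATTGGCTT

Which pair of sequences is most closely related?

Sp1 and Sp3

Sp1–Sp2: 7/20 differ, p = 0.350, d = 0.471.
Sp1–Sp3: 4/20 differ, p = 0.200, d = 0.233.
Sp2–Sp3: 8/20 differ, p = 0.400, d = 0.572.
The smallest distance is between Sp1 and Sp3.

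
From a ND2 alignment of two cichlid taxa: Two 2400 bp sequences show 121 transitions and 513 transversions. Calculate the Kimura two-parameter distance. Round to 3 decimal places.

0.328

P = 121/2400 ≈ 0.050417 and Q = 513/2400 = 0.21375.
Under the Kimura two-parameter model, d = −½ ln(1 − 2P − Q) − ¼ ln(1 − 2Q).
1 − 2P − Q = 0.685416, giving −½ ln(0.685416) = 0.188865.
1 − 2Q = 0.5725, giving −¼ ln(0.5725) = 0.139436.
d = 0.188865 + 0.139436 = 0.328301.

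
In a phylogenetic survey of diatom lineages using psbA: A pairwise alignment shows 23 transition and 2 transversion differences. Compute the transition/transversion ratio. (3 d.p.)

11.500

R = 23/2 = 11.500.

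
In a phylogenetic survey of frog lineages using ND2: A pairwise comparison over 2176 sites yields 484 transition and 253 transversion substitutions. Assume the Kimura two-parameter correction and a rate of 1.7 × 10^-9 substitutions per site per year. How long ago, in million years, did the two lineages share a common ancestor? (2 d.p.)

140.57

P = 484/2176 ≈ 0.222426 and Q = 253/2176 ≈ 0.116268.
Under the Kimura two-parameter model, d = −½ ln(1 − 2P − Q) − ¼ ln(1 − 2Q).
1 − 2P − Q = 0.43888, giving −½ ln(0.43888) = 0.411765.
1 − 2Q = 0.767464, giving −¼ ln(0.767464) = 0.066166.
d = 0.411765 + 0.066166 = 0.477931.
Under a molecular clock d = 2μt, so t = d/(2μ) = 0.477931 / (2 × 1.7 × 10^-9) = 140.57 million years.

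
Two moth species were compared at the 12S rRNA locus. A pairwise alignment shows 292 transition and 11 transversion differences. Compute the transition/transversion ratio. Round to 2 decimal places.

R = 292/11 = 26.545454… ≈ 26.55 (to 2 d.p.).

26.55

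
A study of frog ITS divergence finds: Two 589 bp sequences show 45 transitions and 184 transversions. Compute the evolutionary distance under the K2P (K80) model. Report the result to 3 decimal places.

P = 45/589 ≈ 0.076401 and Q = 184/589 ≈ 0.312394.
Under the Kimura two-parameter model, d = −½ ln(1 − 2P − Q) − ¼ ln(1 − 2Q).
1 − 2P − Q = 0.534804, giving −½ ln(0.534804) = 0.312927.
1 − 2Q = 0.375212, giving −¼ ln(0.375212) = 0.245066.
d = 0.312927 + 0.245066 = 0.557993.

0.558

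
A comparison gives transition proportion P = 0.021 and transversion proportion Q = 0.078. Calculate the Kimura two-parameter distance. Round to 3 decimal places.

0.106

Under the Kimura two-parameter model, d = −½ ln(1 − 2P − Q) − ¼ ln(1 − 2Q).
1 − 2P − Q = 0.88, giving −½ ln(0.88) = 0.063917.
1 − 2Q = 0.844, giving −¼ ln(0.844) = 0.042401.
d = 0.063917 + 0.042401 = 0.106318.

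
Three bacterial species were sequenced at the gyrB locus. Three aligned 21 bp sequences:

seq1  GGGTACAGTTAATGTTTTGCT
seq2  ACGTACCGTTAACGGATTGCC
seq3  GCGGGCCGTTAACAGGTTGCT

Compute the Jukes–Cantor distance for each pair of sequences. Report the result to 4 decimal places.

seq1–seq2: 7/21 sites differ → p ≈ 0.333333, d = −0.75 ln(1 − 0.444444) = 0.440839 ≈ 0.4408.
seq1–seq3: 8/21 sites differ → p ≈ 0.380952, d = −0.75 ln(1 − 0.507936) = 0.531860 ≈ 0.5319.
seq2–seq3: 6/21 sites differ → p ≈ 0.285714, d = −0.75 ln(1 − 0.380952) = 0.359679 ≈ 0.3597.

d(seq1,seq2) = 0.4408, d(seq1,seq3) = 0.5319, d(seq2,seq3) = 0.3597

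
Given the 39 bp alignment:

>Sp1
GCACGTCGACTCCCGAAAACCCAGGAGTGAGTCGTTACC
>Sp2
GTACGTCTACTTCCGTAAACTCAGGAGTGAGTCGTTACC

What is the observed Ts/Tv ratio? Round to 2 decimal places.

Transitions are A↔G and C↔T; transversions are all other mismatches.
Transitions: 3. Transversions: 2.
R = 3/2 = 1.50.

1.50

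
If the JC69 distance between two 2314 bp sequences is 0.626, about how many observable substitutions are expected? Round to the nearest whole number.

982

Invert JC69: p = (3/4)(1 − e^(−4d/3)) = 0.75 × (1 − e^(-0.834667)) = 0.75 × (1 − 0.434019) = 0.424486.
Expected differing sites = pL ≈ 0.424486 × 2314 = 982.260604 ≈ 982.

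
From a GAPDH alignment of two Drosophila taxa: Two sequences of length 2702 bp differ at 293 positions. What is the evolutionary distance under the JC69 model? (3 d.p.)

0.117

p = 293/2702 ≈ 0.108438.
d = −(3/4) ln(1 − 4p/3) = −0.75 ln(1 − 0.144584) = −0.75 ln(0.855416)
  = −0.75 × (-0.156167) = 0.117125 substitutions/site.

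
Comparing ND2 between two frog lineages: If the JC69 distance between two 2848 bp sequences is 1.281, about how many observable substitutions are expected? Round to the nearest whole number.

Invert JC69: p = (3/4)(1 − e^(−4d/3)) = 0.75 × (1 − e^(-1.708)) = 0.75 × (1 − 0.181228) = 0.614079.
Expected differing sites = pL ≈ 0.614079 × 2848 = 1748.896992 ≈ 1749.

1749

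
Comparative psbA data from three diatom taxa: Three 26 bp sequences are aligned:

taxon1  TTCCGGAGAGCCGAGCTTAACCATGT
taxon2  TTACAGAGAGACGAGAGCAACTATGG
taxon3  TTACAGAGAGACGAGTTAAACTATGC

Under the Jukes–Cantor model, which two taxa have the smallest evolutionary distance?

taxon1–taxon2: 8/26 differ, p = 0.308, d = 0.396.
taxon1–taxon3: 7/26 differ, p = 0.269, d = 0.334.
taxon2–taxon3: 4/26 differ, p = 0.154, d = 0.172.
The smallest distance is between taxon2 and taxon3.

taxon2 and taxon3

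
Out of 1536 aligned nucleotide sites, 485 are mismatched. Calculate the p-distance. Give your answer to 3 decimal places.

0.316

p = 485/1536 = 0.315755… ≈ 0.316 (to 3 d.p.).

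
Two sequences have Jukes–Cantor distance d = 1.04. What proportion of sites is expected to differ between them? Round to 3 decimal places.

p = (3/4)(1 − e^(−4d/3)) = 0.75 × (1 − e^(-1.386667)) = 0.75 × (1 − 0.249907) = 0.562570.

0.563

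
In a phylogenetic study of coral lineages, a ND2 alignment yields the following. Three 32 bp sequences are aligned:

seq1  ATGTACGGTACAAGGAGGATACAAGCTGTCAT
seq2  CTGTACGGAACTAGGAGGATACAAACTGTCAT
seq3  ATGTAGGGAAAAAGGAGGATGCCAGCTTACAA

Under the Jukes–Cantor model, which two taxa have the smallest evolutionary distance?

seq1–seq2: 4/32 differ, p = 0.125, d = 0.137.
seq1–seq3: 8/32 differ, p = 0.250, d = 0.304.
seq2–seq3: 10/32 differ, p = 0.313, d = 0.404.
The smallest distance is between seq1 and seq2.

seq1 and seq2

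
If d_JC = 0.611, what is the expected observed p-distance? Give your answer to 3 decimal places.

p = (3/4)(1 − e^(−4d/3)) = 0.75 × (1 − e^(-0.814667)) = 0.75 × (1 − 0.442787) = 0.417910.

0.418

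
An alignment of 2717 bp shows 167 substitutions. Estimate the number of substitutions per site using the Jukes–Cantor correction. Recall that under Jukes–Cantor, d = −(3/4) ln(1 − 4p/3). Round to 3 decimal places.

0.064

p = 167/2717 ≈ 0.061465.
d = −(3/4) ln(1 − 4p/3) = −0.75 ln(1 − 0.081953) = −0.75 ln(0.918047)
  = −0.75 × (-0.085507) = 0.064130 substitutions/site.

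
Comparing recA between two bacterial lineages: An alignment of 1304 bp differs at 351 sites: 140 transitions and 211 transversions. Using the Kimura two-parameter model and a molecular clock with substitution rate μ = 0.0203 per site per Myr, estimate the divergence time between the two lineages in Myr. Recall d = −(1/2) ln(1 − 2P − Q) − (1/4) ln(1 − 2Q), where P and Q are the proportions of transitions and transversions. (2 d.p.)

8.23

P = 140/1304 ≈ 0.107362 and Q = 211/1304 ≈ 0.16181.
Under the Kimura two-parameter model, d = −½ ln(1 − 2P − Q) − ¼ ln(1 − 2Q).
1 − 2P − Q = 0.623466, giving −½ ln(0.623466) = 0.236231.
1 − 2Q = 0.67638, giving −¼ ln(0.67638) = 0.097750.
d = 0.236231 + 0.097750 = 0.333981.
Under a molecular clock d = 2μt, so t = d/(2μ) = 0.333981 / (2 × 0.0203) = 8.23 Myr.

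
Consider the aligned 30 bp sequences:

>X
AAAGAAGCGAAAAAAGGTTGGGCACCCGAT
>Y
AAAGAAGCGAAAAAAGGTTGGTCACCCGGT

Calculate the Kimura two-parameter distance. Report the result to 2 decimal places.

0.07

Of 30 sites, 1 differences are transitions and 1 are transversions, so P = 1/30 ≈ 0.033333 and Q = 1/30 ≈ 0.033333.
Under the Kimura two-parameter model, d = −½ ln(1 − 2P − Q) − ¼ ln(1 − 2Q).
1 − 2P − Q = 0.900001, giving −½ ln(0.900001) = 0.052680.
1 − 2Q = 0.933334, giving −¼ ln(0.933334) = 0.017248.
d = 0.052680 + 0.017248 = 0.069928.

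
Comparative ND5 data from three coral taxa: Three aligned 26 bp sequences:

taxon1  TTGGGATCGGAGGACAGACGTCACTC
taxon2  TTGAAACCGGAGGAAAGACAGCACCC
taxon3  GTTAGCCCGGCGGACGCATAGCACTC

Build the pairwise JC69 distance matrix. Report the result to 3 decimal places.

taxon1–taxon2: 7/26 sites differ → p ≈ 0.269231, d = −0.75 ln(1 − 0.358975) = 0.333515 ≈ 0.334.
taxon1–taxon3: 11/26 sites differ → p ≈ 0.423077, d = −0.75 ln(1 − 0.564103) = 0.622762 ≈ 0.623.
taxon2–taxon3: 10/26 sites differ → p ≈ 0.384615, d = −0.75 ln(1 − 0.51282) = 0.539341 ≈ 0.539.

d(taxon1,taxon2) = 0.334, d(taxon1,taxon3) = 0.623, d(taxon2,taxon3) = 0.539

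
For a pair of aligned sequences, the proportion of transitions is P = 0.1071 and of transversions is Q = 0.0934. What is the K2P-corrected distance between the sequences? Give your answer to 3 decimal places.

0.235

Under the Kimura two-parameter model, d = −½ ln(1 − 2P − Q) − ¼ ln(1 − 2Q).
1 − 2P − Q = 0.6924, giving −½ ln(0.6924) = 0.183796.
1 − 2Q = 0.8132, giving −¼ ln(0.8132) = 0.051695.
d = 0.183796 + 0.051695 = 0.235491.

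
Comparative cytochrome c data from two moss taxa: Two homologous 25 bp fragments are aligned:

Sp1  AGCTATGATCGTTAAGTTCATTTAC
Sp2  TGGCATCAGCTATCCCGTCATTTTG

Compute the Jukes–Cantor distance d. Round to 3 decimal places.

0.886

The sequences differ at 13 of 25 sites, so p = 13/25 = 0.52.
d = −(3/4) ln(1 − 4p/3) = −0.75 ln(1 − 0.693333) = −0.75 ln(0.306667)
  = −0.75 × (-1.181993) = 0.886495 substitutions/site.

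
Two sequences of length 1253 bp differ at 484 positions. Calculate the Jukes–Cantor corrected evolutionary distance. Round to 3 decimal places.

0.543

p = 484/1253 ≈ 0.386273.
d = −(3/4) ln(1 − 4p/3) = −0.75 ln(1 − 0.515031) = −0.75 ln(0.484969)
  = −0.75 × (-0.723670) = 0.542753 substitutions/site.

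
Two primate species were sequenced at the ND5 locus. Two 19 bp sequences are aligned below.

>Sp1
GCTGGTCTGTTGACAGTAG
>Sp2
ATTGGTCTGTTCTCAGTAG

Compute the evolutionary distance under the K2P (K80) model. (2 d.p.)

0.25

Of 19 sites, 2 differences are transitions and 2 are transversions, so P = 2/19 ≈ 0.105263 and Q = 2/19 ≈ 0.105263.
Under the Kimura two-parameter model, d = −½ ln(1 − 2P − Q) − ¼ ln(1 − 2Q).
1 − 2P − Q = 0.684211, giving −½ ln(0.684211) = 0.189744.
1 − 2Q = 0.789474, giving −¼ ln(0.789474) = 0.059097.
d = 0.189744 + 0.059097 = 0.248841.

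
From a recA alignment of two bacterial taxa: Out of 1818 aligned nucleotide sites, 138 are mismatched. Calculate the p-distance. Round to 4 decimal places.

0.0759

p = 138/1818 = 0.075907… ≈ 0.0759 (to 4 d.p.).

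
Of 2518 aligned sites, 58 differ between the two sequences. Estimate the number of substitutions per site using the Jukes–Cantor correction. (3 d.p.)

p = 58/2518 ≈ 0.023034.
d = −(3/4) ln(1 − 4p/3) = −0.75 ln(1 − 0.030712) = −0.75 ln(0.969288)
  = −0.75 × (-0.031193) = 0.023395 substitutions/site.

0.023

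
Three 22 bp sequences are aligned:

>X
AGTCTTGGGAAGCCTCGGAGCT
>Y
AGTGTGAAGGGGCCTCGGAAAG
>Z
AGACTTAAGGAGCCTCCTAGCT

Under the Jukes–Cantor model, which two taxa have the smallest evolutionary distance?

X–Y: 9/22 differ, p = 0.409, d = 0.591.
X–Z: 6/22 differ, p = 0.273, d = 0.339.
Y–Z: 9/22 differ, p = 0.409, d = 0.591.
The smallest distance is between X and Z.

X and Z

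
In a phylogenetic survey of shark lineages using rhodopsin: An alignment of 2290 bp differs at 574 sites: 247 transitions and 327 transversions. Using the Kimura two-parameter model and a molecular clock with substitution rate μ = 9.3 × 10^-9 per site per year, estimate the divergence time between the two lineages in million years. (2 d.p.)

16.45

P = 247/2290 ≈ 0.10786 and Q = 327/2290 ≈ 0.142795.
Under the Kimura two-parameter model, d = −½ ln(1 − 2P − Q) − ¼ ln(1 − 2Q).
1 − 2P − Q = 0.641485, giving −½ ln(0.641485) = 0.221985.
1 − 2Q = 0.71441, giving −¼ ln(0.71441) = 0.084075.
d = 0.221985 + 0.084075 = 0.306060.
Under a molecular clock d = 2μt, so t = d/(2μ) = 0.306060 / (2 × 9.3 × 10^-9) = 16.45 million years.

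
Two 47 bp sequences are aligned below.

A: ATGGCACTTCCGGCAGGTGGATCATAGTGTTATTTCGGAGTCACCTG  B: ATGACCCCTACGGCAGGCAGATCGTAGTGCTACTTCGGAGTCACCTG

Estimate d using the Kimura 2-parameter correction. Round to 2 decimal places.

Of 47 sites, 7 differences are transitions and 2 are transversions, so P = 7/47 ≈ 0.148936 and Q = 2/47 ≈ 0.042553.
Under the Kimura two-parameter model, d = −½ ln(1 − 2P − Q) − ¼ ln(1 − 2Q).
1 − 2P − Q = 0.659575, giving −½ ln(0.659575) = 0.208080.
1 − 2Q = 0.914894, giving −¼ ln(0.914894) = 0.022237.
d = 0.208080 + 0.022237 = 0.230317.

0.23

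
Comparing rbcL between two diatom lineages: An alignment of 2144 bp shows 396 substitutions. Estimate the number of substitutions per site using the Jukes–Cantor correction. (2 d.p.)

p = 396/2144 ≈ 0.184701.
d = −(3/4) ln(1 − 4p/3) = −0.75 ln(1 − 0.246268) = −0.75 ln(0.753732)
  = −0.75 × (-0.282718) = 0.212039 substitutions/site.

0.21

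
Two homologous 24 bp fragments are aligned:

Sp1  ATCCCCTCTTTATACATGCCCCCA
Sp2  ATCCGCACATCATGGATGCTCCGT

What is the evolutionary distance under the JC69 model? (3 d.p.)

The sequences differ at 9 of 24 sites (5, 7, 9, 11, 14, 15, 20, 23, 24), so p = 9/24 = 0.375.
d = −(3/4) ln(1 − 4p/3) = −0.75 ln(1 − 0.5) = −0.75 ln(0.5)
  = −0.75 × (-0.693147) = 0.519860 substitutions/site.

0.520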